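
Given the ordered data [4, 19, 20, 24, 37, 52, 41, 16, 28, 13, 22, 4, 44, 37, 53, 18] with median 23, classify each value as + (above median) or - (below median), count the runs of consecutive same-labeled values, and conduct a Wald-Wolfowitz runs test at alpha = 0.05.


Step 1: Compute median = 23; label A = above, B = below.
Labels in order: BBBAAAABABBBAAAB  (n_A = 8, n_B = 8)
Step 2: Count runs R = 7.
Step 3: Under H0 (random ordering), E[R] = 2*n_A*n_B/(n_A+n_B) + 1 = 2*8*8/16 + 1 = 9.0000.
        Var[R] = 2*n_A*n_B*(2*n_A*n_B - n_A - n_B) / ((n_A+n_B)^2 * (n_A+n_B-1)) = 14336/3840 = 3.7333.
        SD[R] = 1.9322.
Step 4: Continuity-corrected z = (R + 0.5 - E[R]) / SD[R] = (7 + 0.5 - 9.0000) / 1.9322 = -0.7763.
Step 5: Two-sided p-value via normal approximation = 2*(1 - Phi(|z|)) = 0.437558.
Step 6: alpha = 0.05. fail to reject H0.

R = 7, z = -0.7763, p = 0.437558, fail to reject H0.


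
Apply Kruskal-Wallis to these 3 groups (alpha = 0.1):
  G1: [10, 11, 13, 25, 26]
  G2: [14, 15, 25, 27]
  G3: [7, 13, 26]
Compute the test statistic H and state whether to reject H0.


Step 1: Combine all N = 12 observations and assign midranks.
sorted (value, group, rank): (7,G3,1), (10,G1,2), (11,G1,3), (13,G1,4.5), (13,G3,4.5), (14,G2,6), (15,G2,7), (25,G1,8.5), (25,G2,8.5), (26,G1,10.5), (26,G3,10.5), (27,G2,12)
Step 2: Sum ranks within each group.
R_1 = 28.5 (n_1 = 5)
R_2 = 33.5 (n_2 = 4)
R_3 = 16 (n_3 = 3)
Step 3: H = 12/(N(N+1)) * sum(R_i^2/n_i) - 3(N+1)
     = 12/(12*13) * (28.5^2/5 + 33.5^2/4 + 16^2/3) - 3*13
     = 0.076923 * 528.346 - 39
     = 1.641987.
Step 4: Ties present; correction factor C = 1 - 18/(12^3 - 12) = 0.989510. Corrected H = 1.641987 / 0.989510 = 1.659393.
Step 5: Under H0, H ~ chi^2(2); p-value = 0.436182.
Step 6: alpha = 0.1. fail to reject H0.

H = 1.6594, df = 2, p = 0.436182, fail to reject H0.


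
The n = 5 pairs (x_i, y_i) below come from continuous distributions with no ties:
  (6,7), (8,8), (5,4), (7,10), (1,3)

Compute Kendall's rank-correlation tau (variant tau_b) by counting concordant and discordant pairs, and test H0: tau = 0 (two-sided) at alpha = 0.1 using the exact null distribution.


Step 1: Enumerate the 10 unordered pairs (i,j) with i<j and classify each by sign(x_j-x_i) * sign(y_j-y_i).
  (1,2):dx=+2,dy=+1->C; (1,3):dx=-1,dy=-3->C; (1,4):dx=+1,dy=+3->C; (1,5):dx=-5,dy=-4->C
  (2,3):dx=-3,dy=-4->C; (2,4):dx=-1,dy=+2->D; (2,5):dx=-7,dy=-5->C; (3,4):dx=+2,dy=+6->C
  (3,5):dx=-4,dy=-1->C; (4,5):dx=-6,dy=-7->C
Step 2: C = 9, D = 1, total pairs = 10.
Step 3: tau = (C - D)/(n(n-1)/2) = (9 - 1)/10 = 0.800000.
Step 4: Exact two-sided p-value (enumerate n! = 120 permutations of y under H0): p = 0.083333.
Step 5: alpha = 0.1. reject H0.

tau_b = 0.8000 (C=9, D=1), p = 0.083333, reject H0.


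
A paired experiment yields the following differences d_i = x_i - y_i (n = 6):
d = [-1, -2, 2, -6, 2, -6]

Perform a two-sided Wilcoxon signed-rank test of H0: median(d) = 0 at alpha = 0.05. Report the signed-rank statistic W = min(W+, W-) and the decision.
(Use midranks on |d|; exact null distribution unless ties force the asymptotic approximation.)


Step 1: Drop any zero differences (none here) and take |d_i|.
|d| = [1, 2, 2, 6, 2, 6]
Step 2: Midrank |d_i| (ties get averaged ranks).
ranks: |1|->1, |2|->3, |2|->3, |6|->5.5, |2|->3, |6|->5.5
Step 3: Attach original signs; sum ranks with positive sign and with negative sign.
W+ = 3 + 3 = 6
W- = 1 + 3 + 5.5 + 5.5 = 15
(Check: W+ + W- = 21 should equal n(n+1)/2 = 21.)
Step 4: Test statistic W = min(W+, W-) = 6.
Step 5: Ties in |d|, so use the tie-corrected normal approximation.
        E[W] = n(n+1)/4 = 6*7/4 = 10.5.
        Tie groups: |d|=2 (t=3), |d|=6 (t=2); sum(t^3 - t) = 30.
        Var[W] = n(n+1)(2n+1)/24 - sum(t^3-t)/48 = 546/24 - 30/48 = 22.125.
        z = (W - E[W]) / sqrt(Var[W]) = (6 - 10.5) / 4.7037 = -0.9567.
        Two-sided p = 2*Phi(z) = 0.338724.
Step 6: alpha = 0.05. fail to reject H0.

W+ = 6, W- = 15, W = min = 6, p = 0.338724, fail to reject H0.


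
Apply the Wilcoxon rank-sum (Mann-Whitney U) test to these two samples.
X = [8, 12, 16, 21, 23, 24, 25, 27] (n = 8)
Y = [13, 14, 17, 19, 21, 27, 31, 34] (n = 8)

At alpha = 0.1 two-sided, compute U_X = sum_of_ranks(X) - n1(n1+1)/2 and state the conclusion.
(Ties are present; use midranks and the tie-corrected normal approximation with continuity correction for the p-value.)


Step 1: Combine and sort all 16 observations; assign midranks.
sorted (value, group): (8,X), (12,X), (13,Y), (14,Y), (16,X), (17,Y), (19,Y), (21,X), (21,Y), (23,X), (24,X), (25,X), (27,X), (27,Y), (31,Y), (34,Y)
ranks: 8->1, 12->2, 13->3, 14->4, 16->5, 17->6, 19->7, 21->8.5, 21->8.5, 23->10, 24->11, 25->12, 27->13.5, 27->13.5, 31->15, 34->16
Step 2: Rank sum for X: R1 = 1 + 2 + 5 + 8.5 + 10 + 11 + 12 + 13.5 = 63.
Step 3: U_X = R1 - n1(n1+1)/2 = 63 - 8*9/2 = 63 - 36 = 27.
       U_Y = n1*n2 - U_X = 64 - 27 = 37.
Step 4: Ties are present, so use the tie-corrected normal approximation (with continuity correction) for the p-value.
Step 5: p-value = 0.636006; compare to alpha = 0.1. fail to reject H0.

U_X = 27, p = 0.636006, fail to reject H0 at alpha = 0.1.


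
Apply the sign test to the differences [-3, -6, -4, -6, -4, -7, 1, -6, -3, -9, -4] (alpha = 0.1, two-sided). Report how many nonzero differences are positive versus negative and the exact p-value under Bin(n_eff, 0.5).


Step 1: Discard zero differences. Original n = 11; n_eff = number of nonzero differences = 11.
Nonzero differences (with sign): -3, -6, -4, -6, -4, -7, +1, -6, -3, -9, -4
Step 2: Count signs: positive = 1, negative = 10.
Step 3: Under H0: P(positive) = 0.5, so the number of positives S ~ Bin(11, 0.5).
Step 4: Two-sided exact p-value = sum of Bin(11,0.5) probabilities at or below the observed probability = 0.011719.
Step 5: alpha = 0.1. reject H0.

n_eff = 11, pos = 1, neg = 10, p = 0.011719, reject H0.


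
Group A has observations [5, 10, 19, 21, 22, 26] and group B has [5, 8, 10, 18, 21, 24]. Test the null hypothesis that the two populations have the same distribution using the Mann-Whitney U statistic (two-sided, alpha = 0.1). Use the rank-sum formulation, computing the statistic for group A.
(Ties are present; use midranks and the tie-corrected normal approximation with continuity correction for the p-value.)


Step 1: Combine and sort all 12 observations; assign midranks.
sorted (value, group): (5,X), (5,Y), (8,Y), (10,X), (10,Y), (18,Y), (19,X), (21,X), (21,Y), (22,X), (24,Y), (26,X)
ranks: 5->1.5, 5->1.5, 8->3, 10->4.5, 10->4.5, 18->6, 19->7, 21->8.5, 21->8.5, 22->10, 24->11, 26->12
Step 2: Rank sum for X: R1 = 1.5 + 4.5 + 7 + 8.5 + 10 + 12 = 43.5.
Step 3: U_X = R1 - n1(n1+1)/2 = 43.5 - 6*7/2 = 43.5 - 21 = 22.5.
       U_Y = n1*n2 - U_X = 36 - 22.5 = 13.5.
Step 4: Ties are present, so use the tie-corrected normal approximation (with continuity correction) for the p-value.
Step 5: p-value = 0.519641; compare to alpha = 0.1. fail to reject H0.

U_X = 22.5, p = 0.519641, fail to reject H0 at alpha = 0.1.


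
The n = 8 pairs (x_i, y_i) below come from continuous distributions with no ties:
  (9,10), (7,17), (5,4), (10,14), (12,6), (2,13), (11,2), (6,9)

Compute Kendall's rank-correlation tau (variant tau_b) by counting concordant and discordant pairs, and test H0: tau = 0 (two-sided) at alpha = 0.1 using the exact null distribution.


Step 1: Enumerate the 28 unordered pairs (i,j) with i<j and classify each by sign(x_j-x_i) * sign(y_j-y_i).
  (1,2):dx=-2,dy=+7->D; (1,3):dx=-4,dy=-6->C; (1,4):dx=+1,dy=+4->C; (1,5):dx=+3,dy=-4->D
  (1,6):dx=-7,dy=+3->D; (1,7):dx=+2,dy=-8->D; (1,8):dx=-3,dy=-1->C; (2,3):dx=-2,dy=-13->C
  (2,4):dx=+3,dy=-3->D; (2,5):dx=+5,dy=-11->D; (2,6):dx=-5,dy=-4->C; (2,7):dx=+4,dy=-15->D
  (2,8):dx=-1,dy=-8->C; (3,4):dx=+5,dy=+10->C; (3,5):dx=+7,dy=+2->C; (3,6):dx=-3,dy=+9->D
  (3,7):dx=+6,dy=-2->D; (3,8):dx=+1,dy=+5->C; (4,5):dx=+2,dy=-8->D; (4,6):dx=-8,dy=-1->C
  (4,7):dx=+1,dy=-12->D; (4,8):dx=-4,dy=-5->C; (5,6):dx=-10,dy=+7->D; (5,7):dx=-1,dy=-4->C
  (5,8):dx=-6,dy=+3->D; (6,7):dx=+9,dy=-11->D; (6,8):dx=+4,dy=-4->D; (7,8):dx=-5,dy=+7->D
Step 2: C = 12, D = 16, total pairs = 28.
Step 3: tau = (C - D)/(n(n-1)/2) = (12 - 16)/28 = -0.142857.
Step 4: Exact two-sided p-value (enumerate n! = 40320 permutations of y under H0): p = 0.719544.
Step 5: alpha = 0.1. fail to reject H0.

tau_b = -0.1429 (C=12, D=16), p = 0.719544, fail to reject H0.


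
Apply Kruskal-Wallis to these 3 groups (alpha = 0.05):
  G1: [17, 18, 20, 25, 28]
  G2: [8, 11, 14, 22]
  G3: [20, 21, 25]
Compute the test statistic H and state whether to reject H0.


Step 1: Combine all N = 12 observations and assign midranks.
sorted (value, group, rank): (8,G2,1), (11,G2,2), (14,G2,3), (17,G1,4), (18,G1,5), (20,G1,6.5), (20,G3,6.5), (21,G3,8), (22,G2,9), (25,G1,10.5), (25,G3,10.5), (28,G1,12)
Step 2: Sum ranks within each group.
R_1 = 38 (n_1 = 5)
R_2 = 15 (n_2 = 4)
R_3 = 25 (n_3 = 3)
Step 3: H = 12/(N(N+1)) * sum(R_i^2/n_i) - 3(N+1)
     = 12/(12*13) * (38^2/5 + 15^2/4 + 25^2/3) - 3*13
     = 0.076923 * 553.383 - 39
     = 3.567949.
Step 4: Ties present; correction factor C = 1 - 12/(12^3 - 12) = 0.993007. Corrected H = 3.567949 / 0.993007 = 3.593075.
Step 5: Under H0, H ~ chi^2(2); p-value = 0.165872.
Step 6: alpha = 0.05. fail to reject H0.

H = 3.5931, df = 2, p = 0.165872, fail to reject H0.


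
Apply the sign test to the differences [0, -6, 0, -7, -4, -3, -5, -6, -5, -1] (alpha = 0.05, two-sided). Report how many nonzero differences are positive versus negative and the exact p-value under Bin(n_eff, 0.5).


Step 1: Discard zero differences. Original n = 10; n_eff = number of nonzero differences = 8.
Nonzero differences (with sign): -6, -7, -4, -3, -5, -6, -5, -1
Step 2: Count signs: positive = 0, negative = 8.
Step 3: Under H0: P(positive) = 0.5, so the number of positives S ~ Bin(8, 0.5).
Step 4: Two-sided exact p-value = sum of Bin(8,0.5) probabilities at or below the observed probability = 0.007812.
Step 5: alpha = 0.05. reject H0.

n_eff = 8, pos = 0, neg = 8, p = 0.007812, reject H0.


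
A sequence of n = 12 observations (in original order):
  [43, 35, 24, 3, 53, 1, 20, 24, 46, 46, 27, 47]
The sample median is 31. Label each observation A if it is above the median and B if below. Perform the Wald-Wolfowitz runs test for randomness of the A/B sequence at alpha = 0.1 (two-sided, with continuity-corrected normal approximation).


Step 1: Compute median = 31; label A = above, B = below.
Labels in order: AABBABBBAABA  (n_A = 6, n_B = 6)
Step 2: Count runs R = 7.
Step 3: Under H0 (random ordering), E[R] = 2*n_A*n_B/(n_A+n_B) + 1 = 2*6*6/12 + 1 = 7.0000.
        Var[R] = 2*n_A*n_B*(2*n_A*n_B - n_A - n_B) / ((n_A+n_B)^2 * (n_A+n_B-1)) = 4320/1584 = 2.7273.
        SD[R] = 1.6514.
Step 4: R = E[R], so z = 0 with no continuity correction.
Step 5: Two-sided p-value via normal approximation = 2*(1 - Phi(|z|)) = 1.000000.
Step 6: alpha = 0.1. fail to reject H0.

R = 7, z = 0.0000, p = 1.000000, fail to reject H0.


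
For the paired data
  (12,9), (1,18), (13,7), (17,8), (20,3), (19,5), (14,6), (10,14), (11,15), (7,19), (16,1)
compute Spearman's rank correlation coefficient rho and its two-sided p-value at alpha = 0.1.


Step 1: Rank x and y separately (midranks; no ties here).
rank(x): 12->5, 1->1, 13->6, 17->9, 20->11, 19->10, 14->7, 10->3, 11->4, 7->2, 16->8
rank(y): 9->7, 18->10, 7->5, 8->6, 3->2, 5->3, 6->4, 14->8, 15->9, 19->11, 1->1
Step 2: d_i = R_x(i) - R_y(i); compute d_i^2.
  (5-7)^2=4, (1-10)^2=81, (6-5)^2=1, (9-6)^2=9, (11-2)^2=81, (10-3)^2=49, (7-4)^2=9, (3-8)^2=25, (4-9)^2=25, (2-11)^2=81, (8-1)^2=49
sum(d^2) = 414.
Step 3: rho = 1 - 6*414 / (11*(11^2 - 1)) = 1 - 2484/1320 = -0.881818.
Step 4: Under H0, t = rho * sqrt((n-2)/(1-rho^2)) = -5.6097 ~ t(9).
Step 5: Two-sided p-value from the t-distribution with 9 df = 0.000330.
Step 6: alpha = 0.1. reject H0.

rho = -0.8818, p = 0.000330, reject H0 at alpha = 0.1.


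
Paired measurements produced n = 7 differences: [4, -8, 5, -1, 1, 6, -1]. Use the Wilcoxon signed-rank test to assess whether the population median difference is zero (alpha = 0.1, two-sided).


Step 1: Drop any zero differences (none here) and take |d_i|.
|d| = [4, 8, 5, 1, 1, 6, 1]
Step 2: Midrank |d_i| (ties get averaged ranks).
ranks: |4|->4, |8|->7, |5|->5, |1|->2, |1|->2, |6|->6, |1|->2
Step 3: Attach original signs; sum ranks with positive sign and with negative sign.
W+ = 4 + 5 + 2 + 6 = 17
W- = 7 + 2 + 2 = 11
(Check: W+ + W- = 28 should equal n(n+1)/2 = 28.)
Step 4: Test statistic W = min(W+, W-) = 11.
Step 5: Ties in |d|, so use the tie-corrected normal approximation.
        E[W] = n(n+1)/4 = 7*8/4 = 14.
        Tie groups: |d|=1 (t=3); sum(t^3 - t) = 24.
        Var[W] = n(n+1)(2n+1)/24 - sum(t^3-t)/48 = 840/24 - 24/48 = 34.5.
        z = (W - E[W]) / sqrt(Var[W]) = (11 - 14) / 5.8737 = -0.5108.
        Two-sided p = 2*Phi(z) = 0.609523.
Step 6: alpha = 0.1. fail to reject H0.

W+ = 17, W- = 11, W = min = 11, p = 0.609523, fail to reject H0.


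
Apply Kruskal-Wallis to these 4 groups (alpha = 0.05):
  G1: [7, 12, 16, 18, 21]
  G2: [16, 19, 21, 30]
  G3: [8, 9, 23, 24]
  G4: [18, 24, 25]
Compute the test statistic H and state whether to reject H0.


Step 1: Combine all N = 16 observations and assign midranks.
sorted (value, group, rank): (7,G1,1), (8,G3,2), (9,G3,3), (12,G1,4), (16,G1,5.5), (16,G2,5.5), (18,G1,7.5), (18,G4,7.5), (19,G2,9), (21,G1,10.5), (21,G2,10.5), (23,G3,12), (24,G3,13.5), (24,G4,13.5), (25,G4,15), (30,G2,16)
Step 2: Sum ranks within each group.
R_1 = 28.5 (n_1 = 5)
R_2 = 41 (n_2 = 4)
R_3 = 30.5 (n_3 = 4)
R_4 = 36 (n_4 = 3)
Step 3: H = 12/(N(N+1)) * sum(R_i^2/n_i) - 3(N+1)
     = 12/(16*17) * (28.5^2/5 + 41^2/4 + 30.5^2/4 + 36^2/3) - 3*17
     = 0.044118 * 1247.26 - 51
     = 4.026287.
Step 4: Ties present; correction factor C = 1 - 24/(16^3 - 16) = 0.994118. Corrected H = 4.026287 / 0.994118 = 4.050111.
Step 5: Under H0, H ~ chi^2(3); p-value = 0.256104.
Step 6: alpha = 0.05. fail to reject H0.

H = 4.0501, df = 3, p = 0.256104, fail to reject H0.


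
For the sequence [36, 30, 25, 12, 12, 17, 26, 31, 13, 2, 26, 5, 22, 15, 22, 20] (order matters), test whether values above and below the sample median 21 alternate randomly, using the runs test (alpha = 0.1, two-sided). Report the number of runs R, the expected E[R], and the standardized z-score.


Step 1: Compute median = 21; label A = above, B = below.
Labels in order: AAABBBAABBABABAB  (n_A = 8, n_B = 8)
Step 2: Count runs R = 10.
Step 3: Under H0 (random ordering), E[R] = 2*n_A*n_B/(n_A+n_B) + 1 = 2*8*8/16 + 1 = 9.0000.
        Var[R] = 2*n_A*n_B*(2*n_A*n_B - n_A - n_B) / ((n_A+n_B)^2 * (n_A+n_B-1)) = 14336/3840 = 3.7333.
        SD[R] = 1.9322.
Step 4: Continuity-corrected z = (R - 0.5 - E[R]) / SD[R] = (10 - 0.5 - 9.0000) / 1.9322 = 0.2588.
Step 5: Two-sided p-value via normal approximation = 2*(1 - Phi(|z|)) = 0.795809.
Step 6: alpha = 0.1. fail to reject H0.

R = 10, z = 0.2588, p = 0.795809, fail to reject H0.


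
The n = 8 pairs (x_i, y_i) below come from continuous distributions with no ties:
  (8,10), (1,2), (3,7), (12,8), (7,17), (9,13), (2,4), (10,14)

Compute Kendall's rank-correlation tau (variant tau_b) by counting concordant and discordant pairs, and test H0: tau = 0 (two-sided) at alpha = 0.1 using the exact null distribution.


Step 1: Enumerate the 28 unordered pairs (i,j) with i<j and classify each by sign(x_j-x_i) * sign(y_j-y_i).
  (1,2):dx=-7,dy=-8->C; (1,3):dx=-5,dy=-3->C; (1,4):dx=+4,dy=-2->D; (1,5):dx=-1,dy=+7->D
  (1,6):dx=+1,dy=+3->C; (1,7):dx=-6,dy=-6->C; (1,8):dx=+2,dy=+4->C; (2,3):dx=+2,dy=+5->C
  (2,4):dx=+11,dy=+6->C; (2,5):dx=+6,dy=+15->C; (2,6):dx=+8,dy=+11->C; (2,7):dx=+1,dy=+2->C
  (2,8):dx=+9,dy=+12->C; (3,4):dx=+9,dy=+1->C; (3,5):dx=+4,dy=+10->C; (3,6):dx=+6,dy=+6->C
  (3,7):dx=-1,dy=-3->C; (3,8):dx=+7,dy=+7->C; (4,5):dx=-5,dy=+9->D; (4,6):dx=-3,dy=+5->D
  (4,7):dx=-10,dy=-4->C; (4,8):dx=-2,dy=+6->D; (5,6):dx=+2,dy=-4->D; (5,7):dx=-5,dy=-13->C
  (5,8):dx=+3,dy=-3->D; (6,7):dx=-7,dy=-9->C; (6,8):dx=+1,dy=+1->C; (7,8):dx=+8,dy=+10->C
Step 2: C = 21, D = 7, total pairs = 28.
Step 3: tau = (C - D)/(n(n-1)/2) = (21 - 7)/28 = 0.500000.
Step 4: Exact two-sided p-value (enumerate n! = 40320 permutations of y under H0): p = 0.108681.
Step 5: alpha = 0.1. fail to reject H0.

tau_b = 0.5000 (C=21, D=7), p = 0.108681, fail to reject H0.


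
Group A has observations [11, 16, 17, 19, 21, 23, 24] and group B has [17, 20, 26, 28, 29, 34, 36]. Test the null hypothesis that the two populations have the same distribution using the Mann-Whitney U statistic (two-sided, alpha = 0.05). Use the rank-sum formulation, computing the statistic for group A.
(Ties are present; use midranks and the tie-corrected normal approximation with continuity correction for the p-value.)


Step 1: Combine and sort all 14 observations; assign midranks.
sorted (value, group): (11,X), (16,X), (17,X), (17,Y), (19,X), (20,Y), (21,X), (23,X), (24,X), (26,Y), (28,Y), (29,Y), (34,Y), (36,Y)
ranks: 11->1, 16->2, 17->3.5, 17->3.5, 19->5, 20->6, 21->7, 23->8, 24->9, 26->10, 28->11, 29->12, 34->13, 36->14
Step 2: Rank sum for X: R1 = 1 + 2 + 3.5 + 5 + 7 + 8 + 9 = 35.5.
Step 3: U_X = R1 - n1(n1+1)/2 = 35.5 - 7*8/2 = 35.5 - 28 = 7.5.
       U_Y = n1*n2 - U_X = 49 - 7.5 = 41.5.
Step 4: Ties are present, so use the tie-corrected normal approximation (with continuity correction) for the p-value.
Step 5: p-value = 0.034806; compare to alpha = 0.05. reject H0.

U_X = 7.5, p = 0.034806, reject H0 at alpha = 0.05.


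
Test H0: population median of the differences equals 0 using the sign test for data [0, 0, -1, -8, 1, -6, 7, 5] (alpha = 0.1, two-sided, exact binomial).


Step 1: Discard zero differences. Original n = 8; n_eff = number of nonzero differences = 6.
Nonzero differences (with sign): -1, -8, +1, -6, +7, +5
Step 2: Count signs: positive = 3, negative = 3.
Step 3: Under H0: P(positive) = 0.5, so the number of positives S ~ Bin(6, 0.5).
Step 4: Two-sided exact p-value = sum of Bin(6,0.5) probabilities at or below the observed probability = 1.000000.
Step 5: alpha = 0.1. fail to reject H0.

n_eff = 6, pos = 3, neg = 3, p = 1.000000, fail to reject H0.


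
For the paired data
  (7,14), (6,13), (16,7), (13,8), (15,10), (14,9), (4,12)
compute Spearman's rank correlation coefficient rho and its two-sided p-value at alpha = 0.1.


Step 1: Rank x and y separately (midranks; no ties here).
rank(x): 7->3, 6->2, 16->7, 13->4, 15->6, 14->5, 4->1
rank(y): 14->7, 13->6, 7->1, 8->2, 10->4, 9->3, 12->5
Step 2: d_i = R_x(i) - R_y(i); compute d_i^2.
  (3-7)^2=16, (2-6)^2=16, (7-1)^2=36, (4-2)^2=4, (6-4)^2=4, (5-3)^2=4, (1-5)^2=16
sum(d^2) = 96.
Step 3: rho = 1 - 6*96 / (7*(7^2 - 1)) = 1 - 576/336 = -0.714286.
Step 4: Under H0, t = rho * sqrt((n-2)/(1-rho^2)) = -2.2822 ~ t(5).
Step 5: Two-sided p-value from the t-distribution with 5 df = 0.071344.
Step 6: alpha = 0.1. reject H0.

rho = -0.7143, p = 0.071344, reject H0 at alpha = 0.1.


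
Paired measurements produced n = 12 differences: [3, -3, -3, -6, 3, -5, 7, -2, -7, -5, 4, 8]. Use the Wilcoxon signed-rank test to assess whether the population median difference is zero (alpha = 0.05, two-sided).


Step 1: Drop any zero differences (none here) and take |d_i|.
|d| = [3, 3, 3, 6, 3, 5, 7, 2, 7, 5, 4, 8]
Step 2: Midrank |d_i| (ties get averaged ranks).
ranks: |3|->3.5, |3|->3.5, |3|->3.5, |6|->9, |3|->3.5, |5|->7.5, |7|->10.5, |2|->1, |7|->10.5, |5|->7.5, |4|->6, |8|->12
Step 3: Attach original signs; sum ranks with positive sign and with negative sign.
W+ = 3.5 + 3.5 + 10.5 + 6 + 12 = 35.5
W- = 3.5 + 3.5 + 9 + 7.5 + 1 + 10.5 + 7.5 = 42.5
(Check: W+ + W- = 78 should equal n(n+1)/2 = 78.)
Step 4: Test statistic W = min(W+, W-) = 35.5.
Step 5: Ties in |d|, so use the tie-corrected normal approximation.
        E[W] = n(n+1)/4 = 12*13/4 = 39.
        Tie groups: |d|=3 (t=4), |d|=5 (t=2), |d|=7 (t=2); sum(t^3 - t) = 72.
        Var[W] = n(n+1)(2n+1)/24 - sum(t^3-t)/48 = 3900/24 - 72/48 = 161.
        z = (W - E[W]) / sqrt(Var[W]) = (35.5 - 39) / 12.6886 = -0.2758.
        Two-sided p = 2*Phi(z) = 0.782672.
Step 6: alpha = 0.05. fail to reject H0.

W+ = 35.5, W- = 42.5, W = min = 35.5, p = 0.782672, fail to reject H0.


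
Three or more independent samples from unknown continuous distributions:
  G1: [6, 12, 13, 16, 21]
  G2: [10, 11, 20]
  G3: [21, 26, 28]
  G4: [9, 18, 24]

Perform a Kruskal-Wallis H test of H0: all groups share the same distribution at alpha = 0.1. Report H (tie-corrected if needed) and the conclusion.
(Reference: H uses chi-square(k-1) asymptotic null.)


Step 1: Combine all N = 14 observations and assign midranks.
sorted (value, group, rank): (6,G1,1), (9,G4,2), (10,G2,3), (11,G2,4), (12,G1,5), (13,G1,6), (16,G1,7), (18,G4,8), (20,G2,9), (21,G1,10.5), (21,G3,10.5), (24,G4,12), (26,G3,13), (28,G3,14)
Step 2: Sum ranks within each group.
R_1 = 29.5 (n_1 = 5)
R_2 = 16 (n_2 = 3)
R_3 = 37.5 (n_3 = 3)
R_4 = 22 (n_4 = 3)
Step 3: H = 12/(N(N+1)) * sum(R_i^2/n_i) - 3(N+1)
     = 12/(14*15) * (29.5^2/5 + 16^2/3 + 37.5^2/3 + 22^2/3) - 3*15
     = 0.057143 * 889.467 - 45
     = 5.826667.
Step 4: Ties present; correction factor C = 1 - 6/(14^3 - 14) = 0.997802. Corrected H = 5.826667 / 0.997802 = 5.839501.
Step 5: Under H0, H ~ chi^2(3); p-value = 0.119685.
Step 6: alpha = 0.1. fail to reject H0.

H = 5.8395, df = 3, p = 0.119685, fail to reject H0.


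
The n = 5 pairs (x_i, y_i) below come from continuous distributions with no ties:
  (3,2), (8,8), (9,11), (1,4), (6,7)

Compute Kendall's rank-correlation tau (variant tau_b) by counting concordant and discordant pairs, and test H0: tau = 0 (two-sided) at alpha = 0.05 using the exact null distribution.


Step 1: Enumerate the 10 unordered pairs (i,j) with i<j and classify each by sign(x_j-x_i) * sign(y_j-y_i).
  (1,2):dx=+5,dy=+6->C; (1,3):dx=+6,dy=+9->C; (1,4):dx=-2,dy=+2->D; (1,5):dx=+3,dy=+5->C
  (2,3):dx=+1,dy=+3->C; (2,4):dx=-7,dy=-4->C; (2,5):dx=-2,dy=-1->C; (3,4):dx=-8,dy=-7->C
  (3,5):dx=-3,dy=-4->C; (4,5):dx=+5,dy=+3->C
Step 2: C = 9, D = 1, total pairs = 10.
Step 3: tau = (C - D)/(n(n-1)/2) = (9 - 1)/10 = 0.800000.
Step 4: Exact two-sided p-value (enumerate n! = 120 permutations of y under H0): p = 0.083333.
Step 5: alpha = 0.05. fail to reject H0.

tau_b = 0.8000 (C=9, D=1), p = 0.083333, fail to reject H0.


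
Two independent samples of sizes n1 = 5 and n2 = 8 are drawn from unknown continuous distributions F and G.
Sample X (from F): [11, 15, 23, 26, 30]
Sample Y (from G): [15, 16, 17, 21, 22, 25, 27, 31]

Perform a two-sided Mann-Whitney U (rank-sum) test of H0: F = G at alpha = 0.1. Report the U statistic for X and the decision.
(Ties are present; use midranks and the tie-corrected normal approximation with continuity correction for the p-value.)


Step 1: Combine and sort all 13 observations; assign midranks.
sorted (value, group): (11,X), (15,X), (15,Y), (16,Y), (17,Y), (21,Y), (22,Y), (23,X), (25,Y), (26,X), (27,Y), (30,X), (31,Y)
ranks: 11->1, 15->2.5, 15->2.5, 16->4, 17->5, 21->6, 22->7, 23->8, 25->9, 26->10, 27->11, 30->12, 31->13
Step 2: Rank sum for X: R1 = 1 + 2.5 + 8 + 10 + 12 = 33.5.
Step 3: U_X = R1 - n1(n1+1)/2 = 33.5 - 5*6/2 = 33.5 - 15 = 18.5.
       U_Y = n1*n2 - U_X = 40 - 18.5 = 21.5.
Step 4: Ties are present, so use the tie-corrected normal approximation (with continuity correction) for the p-value.
Step 5: p-value = 0.883458; compare to alpha = 0.1. fail to reject H0.

U_X = 18.5, p = 0.883458, fail to reject H0 at alpha = 0.1.


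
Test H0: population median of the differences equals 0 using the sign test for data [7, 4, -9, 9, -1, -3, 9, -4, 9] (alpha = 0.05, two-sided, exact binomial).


Step 1: Discard zero differences. Original n = 9; n_eff = number of nonzero differences = 9.
Nonzero differences (with sign): +7, +4, -9, +9, -1, -3, +9, -4, +9
Step 2: Count signs: positive = 5, negative = 4.
Step 3: Under H0: P(positive) = 0.5, so the number of positives S ~ Bin(9, 0.5).
Step 4: Two-sided exact p-value = sum of Bin(9,0.5) probabilities at or below the observed probability = 1.000000.
Step 5: alpha = 0.05. fail to reject H0.

n_eff = 9, pos = 5, neg = 4, p = 1.000000, fail to reject H0.


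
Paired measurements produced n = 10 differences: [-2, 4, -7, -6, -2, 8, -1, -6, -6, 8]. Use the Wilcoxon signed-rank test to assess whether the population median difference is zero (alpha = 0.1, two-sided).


Step 1: Drop any zero differences (none here) and take |d_i|.
|d| = [2, 4, 7, 6, 2, 8, 1, 6, 6, 8]
Step 2: Midrank |d_i| (ties get averaged ranks).
ranks: |2|->2.5, |4|->4, |7|->8, |6|->6, |2|->2.5, |8|->9.5, |1|->1, |6|->6, |6|->6, |8|->9.5
Step 3: Attach original signs; sum ranks with positive sign and with negative sign.
W+ = 4 + 9.5 + 9.5 = 23
W- = 2.5 + 8 + 6 + 2.5 + 1 + 6 + 6 = 32
(Check: W+ + W- = 55 should equal n(n+1)/2 = 55.)
Step 4: Test statistic W = min(W+, W-) = 23.
Step 5: Ties in |d|, so use the tie-corrected normal approximation.
        E[W] = n(n+1)/4 = 10*11/4 = 27.5.
        Tie groups: |d|=2 (t=2), |d|=6 (t=3), |d|=8 (t=2); sum(t^3 - t) = 36.
        Var[W] = n(n+1)(2n+1)/24 - sum(t^3-t)/48 = 2310/24 - 36/48 = 95.5.
        z = (W - E[W]) / sqrt(Var[W]) = (23 - 27.5) / 9.7724 = -0.4605.
        Two-sided p = 2*Phi(z) = 0.645172.
Step 6: alpha = 0.1. fail to reject H0.

W+ = 23, W- = 32, W = min = 23, p = 0.645172, fail to reject H0.


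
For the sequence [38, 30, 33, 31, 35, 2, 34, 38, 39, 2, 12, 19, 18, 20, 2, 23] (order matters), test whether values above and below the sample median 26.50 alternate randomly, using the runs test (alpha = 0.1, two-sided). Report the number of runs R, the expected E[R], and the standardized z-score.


Step 1: Compute median = 26.50; label A = above, B = below.
Labels in order: AAAAABAAABBBBBBB  (n_A = 8, n_B = 8)
Step 2: Count runs R = 4.
Step 3: Under H0 (random ordering), E[R] = 2*n_A*n_B/(n_A+n_B) + 1 = 2*8*8/16 + 1 = 9.0000.
        Var[R] = 2*n_A*n_B*(2*n_A*n_B - n_A - n_B) / ((n_A+n_B)^2 * (n_A+n_B-1)) = 14336/3840 = 3.7333.
        SD[R] = 1.9322.
Step 4: Continuity-corrected z = (R + 0.5 - E[R]) / SD[R] = (4 + 0.5 - 9.0000) / 1.9322 = -2.3290.
Step 5: Two-sided p-value via normal approximation = 2*(1 - Phi(|z|)) = 0.019861.
Step 6: alpha = 0.1. reject H0.

R = 4, z = -2.3290, p = 0.019861, reject H0.


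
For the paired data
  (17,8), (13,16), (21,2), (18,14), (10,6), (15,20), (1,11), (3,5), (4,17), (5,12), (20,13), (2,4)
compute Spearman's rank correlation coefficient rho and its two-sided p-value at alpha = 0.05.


Step 1: Rank x and y separately (midranks; no ties here).
rank(x): 17->9, 13->7, 21->12, 18->10, 10->6, 15->8, 1->1, 3->3, 4->4, 5->5, 20->11, 2->2
rank(y): 8->5, 16->10, 2->1, 14->9, 6->4, 20->12, 11->6, 5->3, 17->11, 12->7, 13->8, 4->2
Step 2: d_i = R_x(i) - R_y(i); compute d_i^2.
  (9-5)^2=16, (7-10)^2=9, (12-1)^2=121, (10-9)^2=1, (6-4)^2=4, (8-12)^2=16, (1-6)^2=25, (3-3)^2=0, (4-11)^2=49, (5-7)^2=4, (11-8)^2=9, (2-2)^2=0
sum(d^2) = 254.
Step 3: rho = 1 - 6*254 / (12*(12^2 - 1)) = 1 - 1524/1716 = 0.111888.
Step 4: Under H0, t = rho * sqrt((n-2)/(1-rho^2)) = 0.3561 ~ t(10).
Step 5: Two-sided p-value from the t-distribution with 10 df = 0.729195.
Step 6: alpha = 0.05. fail to reject H0.

rho = 0.1119, p = 0.729195, fail to reject H0 at alpha = 0.05.


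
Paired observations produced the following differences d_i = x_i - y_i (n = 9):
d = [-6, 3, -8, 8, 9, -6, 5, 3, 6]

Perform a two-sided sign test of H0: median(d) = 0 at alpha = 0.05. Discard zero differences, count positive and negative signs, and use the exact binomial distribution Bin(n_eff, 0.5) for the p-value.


Step 1: Discard zero differences. Original n = 9; n_eff = number of nonzero differences = 9.
Nonzero differences (with sign): -6, +3, -8, +8, +9, -6, +5, +3, +6
Step 2: Count signs: positive = 6, negative = 3.
Step 3: Under H0: P(positive) = 0.5, so the number of positives S ~ Bin(9, 0.5).
Step 4: Two-sided exact p-value = sum of Bin(9,0.5) probabilities at or below the observed probability = 0.507812.
Step 5: alpha = 0.05. fail to reject H0.

n_eff = 9, pos = 6, neg = 3, p = 0.507812, fail to reject H0.


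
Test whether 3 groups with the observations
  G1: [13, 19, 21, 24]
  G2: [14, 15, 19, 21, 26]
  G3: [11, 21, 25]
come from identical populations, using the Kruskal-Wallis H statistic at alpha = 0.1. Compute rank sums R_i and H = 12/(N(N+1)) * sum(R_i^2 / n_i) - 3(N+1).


Step 1: Combine all N = 12 observations and assign midranks.
sorted (value, group, rank): (11,G3,1), (13,G1,2), (14,G2,3), (15,G2,4), (19,G1,5.5), (19,G2,5.5), (21,G1,8), (21,G2,8), (21,G3,8), (24,G1,10), (25,G3,11), (26,G2,12)
Step 2: Sum ranks within each group.
R_1 = 25.5 (n_1 = 4)
R_2 = 32.5 (n_2 = 5)
R_3 = 20 (n_3 = 3)
Step 3: H = 12/(N(N+1)) * sum(R_i^2/n_i) - 3(N+1)
     = 12/(12*13) * (25.5^2/4 + 32.5^2/5 + 20^2/3) - 3*13
     = 0.076923 * 507.146 - 39
     = 0.011218.
Step 4: Ties present; correction factor C = 1 - 30/(12^3 - 12) = 0.982517. Corrected H = 0.011218 / 0.982517 = 0.011418.
Step 5: Under H0, H ~ chi^2(2); p-value = 0.994307.
Step 6: alpha = 0.1. fail to reject H0.

H = 0.0114, df = 2, p = 0.994307, fail to reject H0.


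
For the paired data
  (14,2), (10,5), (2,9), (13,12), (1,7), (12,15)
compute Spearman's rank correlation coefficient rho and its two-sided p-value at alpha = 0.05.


Step 1: Rank x and y separately (midranks; no ties here).
rank(x): 14->6, 10->3, 2->2, 13->5, 1->1, 12->4
rank(y): 2->1, 5->2, 9->4, 12->5, 7->3, 15->6
Step 2: d_i = R_x(i) - R_y(i); compute d_i^2.
  (6-1)^2=25, (3-2)^2=1, (2-4)^2=4, (5-5)^2=0, (1-3)^2=4, (4-6)^2=4
sum(d^2) = 38.
Step 3: rho = 1 - 6*38 / (6*(6^2 - 1)) = 1 - 228/210 = -0.085714.
Step 4: Under H0, t = rho * sqrt((n-2)/(1-rho^2)) = -0.1721 ~ t(4).
Step 5: Two-sided p-value from the t-distribution with 4 df = 0.871743.
Step 6: alpha = 0.05. fail to reject H0.

rho = -0.0857, p = 0.871743, fail to reject H0 at alpha = 0.05.


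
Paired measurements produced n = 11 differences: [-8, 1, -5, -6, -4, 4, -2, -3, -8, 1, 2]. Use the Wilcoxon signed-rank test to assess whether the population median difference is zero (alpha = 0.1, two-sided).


Step 1: Drop any zero differences (none here) and take |d_i|.
|d| = [8, 1, 5, 6, 4, 4, 2, 3, 8, 1, 2]
Step 2: Midrank |d_i| (ties get averaged ranks).
ranks: |8|->10.5, |1|->1.5, |5|->8, |6|->9, |4|->6.5, |4|->6.5, |2|->3.5, |3|->5, |8|->10.5, |1|->1.5, |2|->3.5
Step 3: Attach original signs; sum ranks with positive sign and with negative sign.
W+ = 1.5 + 6.5 + 1.5 + 3.5 = 13
W- = 10.5 + 8 + 9 + 6.5 + 3.5 + 5 + 10.5 = 53
(Check: W+ + W- = 66 should equal n(n+1)/2 = 66.)
Step 4: Test statistic W = min(W+, W-) = 13.
Step 5: Ties in |d|, so use the tie-corrected normal approximation.
        E[W] = n(n+1)/4 = 11*12/4 = 33.
        Tie groups: |d|=1 (t=2), |d|=2 (t=2), |d|=4 (t=2), |d|=8 (t=2); sum(t^3 - t) = 24.
        Var[W] = n(n+1)(2n+1)/24 - sum(t^3-t)/48 = 3036/24 - 24/48 = 126.
        z = (W - E[W]) / sqrt(Var[W]) = (13 - 33) / 11.2250 = -1.7817.
        Two-sided p = 2*Phi(z) = 0.074791.
Step 6: alpha = 0.1. reject H0.

W+ = 13, W- = 53, W = min = 13, p = 0.074791, reject H0.


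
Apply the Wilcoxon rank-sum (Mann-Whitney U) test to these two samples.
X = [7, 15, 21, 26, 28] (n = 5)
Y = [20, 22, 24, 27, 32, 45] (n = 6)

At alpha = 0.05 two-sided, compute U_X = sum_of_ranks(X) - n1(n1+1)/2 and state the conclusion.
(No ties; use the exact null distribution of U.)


Step 1: Combine and sort all 11 observations; assign midranks.
sorted (value, group): (7,X), (15,X), (20,Y), (21,X), (22,Y), (24,Y), (26,X), (27,Y), (28,X), (32,Y), (45,Y)
ranks: 7->1, 15->2, 20->3, 21->4, 22->5, 24->6, 26->7, 27->8, 28->9, 32->10, 45->11
Step 2: Rank sum for X: R1 = 1 + 2 + 4 + 7 + 9 = 23.
Step 3: U_X = R1 - n1(n1+1)/2 = 23 - 5*6/2 = 23 - 15 = 8.
       U_Y = n1*n2 - U_X = 30 - 8 = 22.
Step 4: No ties, so the exact null distribution of U (based on enumerating the C(11,5) = 462 equally likely rank assignments) gives the two-sided p-value.
Step 5: p-value = 0.246753; compare to alpha = 0.05. fail to reject H0.

U_X = 8, p = 0.246753, fail to reject H0 at alpha = 0.05.


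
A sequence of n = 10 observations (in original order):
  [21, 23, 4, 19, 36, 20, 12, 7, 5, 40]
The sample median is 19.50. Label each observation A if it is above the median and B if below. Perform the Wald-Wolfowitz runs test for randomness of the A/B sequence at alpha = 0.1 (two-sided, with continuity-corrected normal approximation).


Step 1: Compute median = 19.50; label A = above, B = below.
Labels in order: AABBAABBBA  (n_A = 5, n_B = 5)
Step 2: Count runs R = 5.
Step 3: Under H0 (random ordering), E[R] = 2*n_A*n_B/(n_A+n_B) + 1 = 2*5*5/10 + 1 = 6.0000.
        Var[R] = 2*n_A*n_B*(2*n_A*n_B - n_A - n_B) / ((n_A+n_B)^2 * (n_A+n_B-1)) = 2000/900 = 2.2222.
        SD[R] = 1.4907.
Step 4: Continuity-corrected z = (R + 0.5 - E[R]) / SD[R] = (5 + 0.5 - 6.0000) / 1.4907 = -0.3354.
Step 5: Two-sided p-value via normal approximation = 2*(1 - Phi(|z|)) = 0.737316.
Step 6: alpha = 0.1. fail to reject H0.

R = 5, z = -0.3354, p = 0.737316, fail to reject H0.


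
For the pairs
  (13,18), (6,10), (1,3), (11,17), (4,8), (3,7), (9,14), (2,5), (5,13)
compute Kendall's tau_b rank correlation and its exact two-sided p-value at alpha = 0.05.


Step 1: Enumerate the 36 unordered pairs (i,j) with i<j and classify each by sign(x_j-x_i) * sign(y_j-y_i).
  (1,2):dx=-7,dy=-8->C; (1,3):dx=-12,dy=-15->C; (1,4):dx=-2,dy=-1->C; (1,5):dx=-9,dy=-10->C
  (1,6):dx=-10,dy=-11->C; (1,7):dx=-4,dy=-4->C; (1,8):dx=-11,dy=-13->C; (1,9):dx=-8,dy=-5->C
  (2,3):dx=-5,dy=-7->C; (2,4):dx=+5,dy=+7->C; (2,5):dx=-2,dy=-2->C; (2,6):dx=-3,dy=-3->C
  (2,7):dx=+3,dy=+4->C; (2,8):dx=-4,dy=-5->C; (2,9):dx=-1,dy=+3->D; (3,4):dx=+10,dy=+14->C
  (3,5):dx=+3,dy=+5->C; (3,6):dx=+2,dy=+4->C; (3,7):dx=+8,dy=+11->C; (3,8):dx=+1,dy=+2->C
  (3,9):dx=+4,dy=+10->C; (4,5):dx=-7,dy=-9->C; (4,6):dx=-8,dy=-10->C; (4,7):dx=-2,dy=-3->C
  (4,8):dx=-9,dy=-12->C; (4,9):dx=-6,dy=-4->C; (5,6):dx=-1,dy=-1->C; (5,7):dx=+5,dy=+6->C
  (5,8):dx=-2,dy=-3->C; (5,9):dx=+1,dy=+5->C; (6,7):dx=+6,dy=+7->C; (6,8):dx=-1,dy=-2->C
  (6,9):dx=+2,dy=+6->C; (7,8):dx=-7,dy=-9->C; (7,9):dx=-4,dy=-1->C; (8,9):dx=+3,dy=+8->C
Step 2: C = 35, D = 1, total pairs = 36.
Step 3: tau = (C - D)/(n(n-1)/2) = (35 - 1)/36 = 0.944444.
Step 4: Exact two-sided p-value (enumerate n! = 362880 permutations of y under H0): p = 0.000050.
Step 5: alpha = 0.05. reject H0.

tau_b = 0.9444 (C=35, D=1), p = 0.000050, reject H0.


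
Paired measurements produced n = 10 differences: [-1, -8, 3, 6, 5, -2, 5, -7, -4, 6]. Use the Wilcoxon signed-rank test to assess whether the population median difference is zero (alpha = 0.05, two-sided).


Step 1: Drop any zero differences (none here) and take |d_i|.
|d| = [1, 8, 3, 6, 5, 2, 5, 7, 4, 6]
Step 2: Midrank |d_i| (ties get averaged ranks).
ranks: |1|->1, |8|->10, |3|->3, |6|->7.5, |5|->5.5, |2|->2, |5|->5.5, |7|->9, |4|->4, |6|->7.5
Step 3: Attach original signs; sum ranks with positive sign and with negative sign.
W+ = 3 + 7.5 + 5.5 + 5.5 + 7.5 = 29
W- = 1 + 10 + 2 + 9 + 4 = 26
(Check: W+ + W- = 55 should equal n(n+1)/2 = 55.)
Step 4: Test statistic W = min(W+, W-) = 26.
Step 5: Ties in |d|, so use the tie-corrected normal approximation.
        E[W] = n(n+1)/4 = 10*11/4 = 27.5.
        Tie groups: |d|=5 (t=2), |d|=6 (t=2); sum(t^3 - t) = 12.
        Var[W] = n(n+1)(2n+1)/24 - sum(t^3-t)/48 = 2310/24 - 12/48 = 96.
        z = (W - E[W]) / sqrt(Var[W]) = (26 - 27.5) / 9.7980 = -0.1531.
        Two-sided p = 2*Phi(z) = 0.878325.
Step 6: alpha = 0.05. fail to reject H0.

W+ = 29, W- = 26, W = min = 26, p = 0.878325, fail to reject H0.


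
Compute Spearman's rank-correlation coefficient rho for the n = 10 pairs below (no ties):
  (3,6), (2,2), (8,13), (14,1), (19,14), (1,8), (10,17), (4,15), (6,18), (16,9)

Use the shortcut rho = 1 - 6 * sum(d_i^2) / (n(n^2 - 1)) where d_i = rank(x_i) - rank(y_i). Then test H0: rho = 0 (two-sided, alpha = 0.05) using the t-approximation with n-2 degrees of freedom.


Step 1: Rank x and y separately (midranks; no ties here).
rank(x): 3->3, 2->2, 8->6, 14->8, 19->10, 1->1, 10->7, 4->4, 6->5, 16->9
rank(y): 6->3, 2->2, 13->6, 1->1, 14->7, 8->4, 17->9, 15->8, 18->10, 9->5
Step 2: d_i = R_x(i) - R_y(i); compute d_i^2.
  (3-3)^2=0, (2-2)^2=0, (6-6)^2=0, (8-1)^2=49, (10-7)^2=9, (1-4)^2=9, (7-9)^2=4, (4-8)^2=16, (5-10)^2=25, (9-5)^2=16
sum(d^2) = 128.
Step 3: rho = 1 - 6*128 / (10*(10^2 - 1)) = 1 - 768/990 = 0.224242.
Step 4: Under H0, t = rho * sqrt((n-2)/(1-rho^2)) = 0.6508 ~ t(8).
Step 5: Two-sided p-value from the t-distribution with 8 df = 0.533401.
Step 6: alpha = 0.05. fail to reject H0.

rho = 0.2242, p = 0.533401, fail to reject H0 at alpha = 0.05.


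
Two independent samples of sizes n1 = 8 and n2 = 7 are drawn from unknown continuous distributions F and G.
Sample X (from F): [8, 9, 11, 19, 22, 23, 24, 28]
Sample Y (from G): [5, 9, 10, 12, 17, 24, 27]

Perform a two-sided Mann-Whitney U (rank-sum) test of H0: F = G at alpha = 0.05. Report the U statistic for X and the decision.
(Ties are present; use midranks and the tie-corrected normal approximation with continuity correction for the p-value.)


Step 1: Combine and sort all 15 observations; assign midranks.
sorted (value, group): (5,Y), (8,X), (9,X), (9,Y), (10,Y), (11,X), (12,Y), (17,Y), (19,X), (22,X), (23,X), (24,X), (24,Y), (27,Y), (28,X)
ranks: 5->1, 8->2, 9->3.5, 9->3.5, 10->5, 11->6, 12->7, 17->8, 19->9, 22->10, 23->11, 24->12.5, 24->12.5, 27->14, 28->15
Step 2: Rank sum for X: R1 = 2 + 3.5 + 6 + 9 + 10 + 11 + 12.5 + 15 = 69.
Step 3: U_X = R1 - n1(n1+1)/2 = 69 - 8*9/2 = 69 - 36 = 33.
       U_Y = n1*n2 - U_X = 56 - 33 = 23.
Step 4: Ties are present, so use the tie-corrected normal approximation (with continuity correction) for the p-value.
Step 5: p-value = 0.601875; compare to alpha = 0.05. fail to reject H0.

U_X = 33, p = 0.601875, fail to reject H0 at alpha = 0.05.


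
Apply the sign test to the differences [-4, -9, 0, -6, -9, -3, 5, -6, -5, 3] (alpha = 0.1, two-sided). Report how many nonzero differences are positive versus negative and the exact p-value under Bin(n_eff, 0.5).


Step 1: Discard zero differences. Original n = 10; n_eff = number of nonzero differences = 9.
Nonzero differences (with sign): -4, -9, -6, -9, -3, +5, -6, -5, +3
Step 2: Count signs: positive = 2, negative = 7.
Step 3: Under H0: P(positive) = 0.5, so the number of positives S ~ Bin(9, 0.5).
Step 4: Two-sided exact p-value = sum of Bin(9,0.5) probabilities at or below the observed probability = 0.179688.
Step 5: alpha = 0.1. fail to reject H0.

n_eff = 9, pos = 2, neg = 7, p = 0.179688, fail to reject H0.


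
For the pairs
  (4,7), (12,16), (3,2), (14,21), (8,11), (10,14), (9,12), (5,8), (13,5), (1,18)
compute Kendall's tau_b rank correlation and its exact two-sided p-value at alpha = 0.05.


Step 1: Enumerate the 45 unordered pairs (i,j) with i<j and classify each by sign(x_j-x_i) * sign(y_j-y_i).
  (1,2):dx=+8,dy=+9->C; (1,3):dx=-1,dy=-5->C; (1,4):dx=+10,dy=+14->C; (1,5):dx=+4,dy=+4->C
  (1,6):dx=+6,dy=+7->C; (1,7):dx=+5,dy=+5->C; (1,8):dx=+1,dy=+1->C; (1,9):dx=+9,dy=-2->D
  (1,10):dx=-3,dy=+11->D; (2,3):dx=-9,dy=-14->C; (2,4):dx=+2,dy=+5->C; (2,5):dx=-4,dy=-5->C
  (2,6):dx=-2,dy=-2->C; (2,7):dx=-3,dy=-4->C; (2,8):dx=-7,dy=-8->C; (2,9):dx=+1,dy=-11->D
  (2,10):dx=-11,dy=+2->D; (3,4):dx=+11,dy=+19->C; (3,5):dx=+5,dy=+9->C; (3,6):dx=+7,dy=+12->C
  (3,7):dx=+6,dy=+10->C; (3,8):dx=+2,dy=+6->C; (3,9):dx=+10,dy=+3->C; (3,10):dx=-2,dy=+16->D
  (4,5):dx=-6,dy=-10->C; (4,6):dx=-4,dy=-7->C; (4,7):dx=-5,dy=-9->C; (4,8):dx=-9,dy=-13->C
  (4,9):dx=-1,dy=-16->C; (4,10):dx=-13,dy=-3->C; (5,6):dx=+2,dy=+3->C; (5,7):dx=+1,dy=+1->C
  (5,8):dx=-3,dy=-3->C; (5,9):dx=+5,dy=-6->D; (5,10):dx=-7,dy=+7->D; (6,7):dx=-1,dy=-2->C
  (6,8):dx=-5,dy=-6->C; (6,9):dx=+3,dy=-9->D; (6,10):dx=-9,dy=+4->D; (7,8):dx=-4,dy=-4->C
  (7,9):dx=+4,dy=-7->D; (7,10):dx=-8,dy=+6->D; (8,9):dx=+8,dy=-3->D; (8,10):dx=-4,dy=+10->D
  (9,10):dx=-12,dy=+13->D
Step 2: C = 31, D = 14, total pairs = 45.
Step 3: tau = (C - D)/(n(n-1)/2) = (31 - 14)/45 = 0.377778.
Step 4: Exact two-sided p-value (enumerate n! = 3628800 permutations of y under H0): p = 0.155742.
Step 5: alpha = 0.05. fail to reject H0.

tau_b = 0.3778 (C=31, D=14), p = 0.155742, fail to reject H0.


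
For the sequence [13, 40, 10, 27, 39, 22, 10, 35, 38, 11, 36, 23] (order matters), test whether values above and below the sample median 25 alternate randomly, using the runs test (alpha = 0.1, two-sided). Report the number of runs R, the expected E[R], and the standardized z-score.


Step 1: Compute median = 25; label A = above, B = below.
Labels in order: BABAABBAABAB  (n_A = 6, n_B = 6)
Step 2: Count runs R = 9.
Step 3: Under H0 (random ordering), E[R] = 2*n_A*n_B/(n_A+n_B) + 1 = 2*6*6/12 + 1 = 7.0000.
        Var[R] = 2*n_A*n_B*(2*n_A*n_B - n_A - n_B) / ((n_A+n_B)^2 * (n_A+n_B-1)) = 4320/1584 = 2.7273.
        SD[R] = 1.6514.
Step 4: Continuity-corrected z = (R - 0.5 - E[R]) / SD[R] = (9 - 0.5 - 7.0000) / 1.6514 = 0.9083.
Step 5: Two-sided p-value via normal approximation = 2*(1 - Phi(|z|)) = 0.363722.
Step 6: alpha = 0.1. fail to reject H0.

R = 9, z = 0.9083, p = 0.363722, fail to reject H0.
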